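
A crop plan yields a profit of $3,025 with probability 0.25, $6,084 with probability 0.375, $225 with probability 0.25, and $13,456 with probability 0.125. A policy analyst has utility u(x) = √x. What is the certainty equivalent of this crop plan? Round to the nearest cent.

$3,751.56

E[u] = 0.25·√3025 + 0.375·√6084 + 0.25·√225 + 0.125·√13456 = 0.25·55 + 0.375·78 + 0.25·15 + 0.125·116 = 61.25
CE = (61.25)² = 3751.5625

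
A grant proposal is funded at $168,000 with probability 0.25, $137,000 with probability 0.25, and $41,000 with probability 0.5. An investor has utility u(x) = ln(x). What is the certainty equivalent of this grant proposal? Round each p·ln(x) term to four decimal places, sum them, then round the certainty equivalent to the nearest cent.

E[u] = 0.25·ln(168000) + 0.25·ln(137000) + 0.5·ln(41000) = 3.0079 + 2.9569 + 5.3107 = 11.2755
CE = e^11.2755 ≈ 78865.57

$78,865.57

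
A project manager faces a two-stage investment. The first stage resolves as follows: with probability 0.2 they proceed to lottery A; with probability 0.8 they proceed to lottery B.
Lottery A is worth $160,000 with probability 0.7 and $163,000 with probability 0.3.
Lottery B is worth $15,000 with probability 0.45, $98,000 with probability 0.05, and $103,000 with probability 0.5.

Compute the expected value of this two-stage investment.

$82,700

EV(A) = 0.7 × 160000 + 0.3 × 163000 = 112000 + 48900 = 160900
EV(B) = 0.45 × 15000 + 0.05 × 98000 + 0.5 × 103000 = 6750 + 4900 + 51500 = 63150
Overall = 0.2 × 160900 + 0.8 × 63150 = 32180 + 50520 = 82700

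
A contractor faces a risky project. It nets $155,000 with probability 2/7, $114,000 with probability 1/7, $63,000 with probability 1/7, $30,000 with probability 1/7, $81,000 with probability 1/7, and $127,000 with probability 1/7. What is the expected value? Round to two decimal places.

EV = 2/7 × 155000 + 1/7 × 114000 + 1/7 × 63000 + 1/7 × 30000 + 1/7 × 81000 + 1/7 × 127000 = 44285.7143 + 16285.7143 + 9000 + 4285.7143 + 11571.4286 + 18142.8571 = 103571.4286

$103,571.43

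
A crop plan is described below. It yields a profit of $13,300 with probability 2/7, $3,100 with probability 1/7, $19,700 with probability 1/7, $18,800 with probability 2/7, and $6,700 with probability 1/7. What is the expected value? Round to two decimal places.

$13,385.71

EV = 2/7 × 13300 + 1/7 × 3100 + 1/7 × 19700 + 2/7 × 18800 + 1/7 × 6700 = 3800 + 442.8571 + 2814.2857 + 5371.4286 + 957.1429 = 13385.7143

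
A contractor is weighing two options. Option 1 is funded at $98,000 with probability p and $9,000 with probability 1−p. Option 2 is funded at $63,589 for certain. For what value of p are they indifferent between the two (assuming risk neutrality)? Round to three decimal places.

p = 0.613

p·98000 + (1−p)·9000 = 63589
89000p + 9000 = 63589
p = (63589 − 9000) / 89000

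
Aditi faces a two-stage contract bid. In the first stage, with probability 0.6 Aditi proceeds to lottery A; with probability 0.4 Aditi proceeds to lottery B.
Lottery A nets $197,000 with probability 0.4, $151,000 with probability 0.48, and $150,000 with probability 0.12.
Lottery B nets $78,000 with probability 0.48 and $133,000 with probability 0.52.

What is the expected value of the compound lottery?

EV(A) = 0.4 × 197000 + 0.48 × 151000 + 0.12 × 150000 = 78800 + 72480 + 18000 = 169280
EV(B) = 0.48 × 78000 + 0.52 × 133000 = 37440 + 69160 = 106600
Overall = 0.6 × 169280 + 0.4 × 106600 = 101568 + 42640 = 144208

$144,208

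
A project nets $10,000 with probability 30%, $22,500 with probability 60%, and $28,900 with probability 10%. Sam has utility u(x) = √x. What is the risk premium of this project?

E[u] = 0.3·√10000 + 0.6·√22500 + 0.1·√28900 = 0.3·100 + 0.6·150 + 0.1·170 = 137
CE = (137)² = 18769
Risk premium = EV − CE = 19390 − 18769 = 621

$621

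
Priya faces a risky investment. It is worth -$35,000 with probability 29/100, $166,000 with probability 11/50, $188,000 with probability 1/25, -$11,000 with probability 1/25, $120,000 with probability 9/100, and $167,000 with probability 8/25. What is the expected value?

$97,690

EV = 29/100 × (-35000) + 11/50 × 166000 + 1/25 × 188000 + 1/25 × (-11000) + 9/100 × 120000 + 8/25 × 167000 = -10150 + 36520 + 7520 − 440 + 10800 + 53440 = 97690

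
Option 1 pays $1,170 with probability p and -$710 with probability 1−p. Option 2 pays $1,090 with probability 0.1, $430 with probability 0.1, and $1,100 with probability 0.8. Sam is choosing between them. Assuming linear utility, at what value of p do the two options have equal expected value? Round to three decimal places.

EV(Option 2) = 0.1 × 1090 + 0.1 × 430 + 0.8 × 1100 = 109 + 43 + 880 = 1032
p·1170 + (1−p)·(-710) = 1032
1880p − 710 = 1032
p = (1032 + 710) / 1880

p = 0.927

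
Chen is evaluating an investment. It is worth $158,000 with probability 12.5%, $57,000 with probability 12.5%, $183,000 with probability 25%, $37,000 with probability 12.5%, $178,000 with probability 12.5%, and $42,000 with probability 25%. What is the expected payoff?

$110,000

EV = 0.125 × 158000 + 0.125 × 57000 + 0.25 × 183000 + 0.125 × 37000 + 0.125 × 178000 + 0.25 × 42000 = 19750 + 7125 + 45750 + 4625 + 22250 + 10500 = 110000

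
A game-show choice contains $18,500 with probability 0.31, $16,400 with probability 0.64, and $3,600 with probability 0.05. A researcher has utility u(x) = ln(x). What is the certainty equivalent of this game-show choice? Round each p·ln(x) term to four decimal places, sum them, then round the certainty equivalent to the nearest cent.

$15,780.02

E[u] = 0.31·ln(18500) + 0.64·ln(16400) + 0.05·ln(3600) = 3.0459 + 6.2112 + 0.4094 = 9.6665
CE = e^9.6665 ≈ 15780.02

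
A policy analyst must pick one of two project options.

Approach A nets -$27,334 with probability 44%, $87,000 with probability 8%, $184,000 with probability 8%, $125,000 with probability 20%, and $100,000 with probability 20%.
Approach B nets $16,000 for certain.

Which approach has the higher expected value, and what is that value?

Approach A = 0.44 × (-27334) + 0.08 × 87000 + 0.08 × 184000 + 0.2 × 125000 + 0.2 × 100000 = -12026.96 + 6960 + 14720 + 25000 + 20000 = 54653.04
Approach B: 16000 (certain)

Approach A ($54,653.04)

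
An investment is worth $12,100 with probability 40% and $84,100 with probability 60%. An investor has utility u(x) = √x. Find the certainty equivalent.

E[u] = 0.4·√12100 + 0.6·√84100 = 0.4·110 + 0.6·290 = 218
CE = (218)² = 47524

$47,524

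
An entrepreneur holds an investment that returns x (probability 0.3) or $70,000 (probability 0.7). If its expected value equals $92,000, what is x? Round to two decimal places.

x = $143,333.33

0.3·x + 0.7·70000 = 92000
0.3·x = 92000 − 49000 = 43000
x = 43000 / 0.3 = 143333.3333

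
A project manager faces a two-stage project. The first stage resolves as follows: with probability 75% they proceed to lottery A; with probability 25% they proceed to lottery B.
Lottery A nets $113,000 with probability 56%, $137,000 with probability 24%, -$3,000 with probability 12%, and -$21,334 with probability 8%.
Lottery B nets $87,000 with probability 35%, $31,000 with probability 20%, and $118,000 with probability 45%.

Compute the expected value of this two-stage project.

EV(A) = 0.56 × 113000 + 0.24 × 137000 + 0.12 × (-3000) + 0.08 × (-21334) = 63280 + 32880 − 360 − 1706.72 = 94093.28
EV(B) = 0.35 × 87000 + 0.2 × 31000 + 0.45 × 118000 = 30450 + 6200 + 53100 = 89750
Overall = 0.75 × 94093.28 + 0.25 × 89750 = 70569.96 + 22437.5 = 93007.46

$93,007.46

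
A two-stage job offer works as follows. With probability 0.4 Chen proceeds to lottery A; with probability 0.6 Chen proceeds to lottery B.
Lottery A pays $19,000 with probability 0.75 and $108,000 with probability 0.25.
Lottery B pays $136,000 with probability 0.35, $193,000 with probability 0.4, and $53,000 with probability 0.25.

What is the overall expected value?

EV(A) = 0.75 × 19000 + 0.25 × 108000 = 14250 + 27000 = 41250
EV(B) = 0.35 × 136000 + 0.4 × 193000 + 0.25 × 53000 = 47600 + 77200 + 13250 = 138050
Overall = 0.4 × 41250 + 0.6 × 138050 = 16500 + 82830 = 99330

$99,330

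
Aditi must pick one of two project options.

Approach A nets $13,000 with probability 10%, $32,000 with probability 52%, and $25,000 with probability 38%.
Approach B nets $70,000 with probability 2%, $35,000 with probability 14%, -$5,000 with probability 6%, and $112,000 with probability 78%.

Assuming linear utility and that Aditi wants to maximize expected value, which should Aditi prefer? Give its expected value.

Approach B ($93,360)

Approach A = 0.1 × 13000 + 0.52 × 32000 + 0.38 × 25000 = 1300 + 16640 + 9500 = 27440
Approach B = 0.02 × 70000 + 0.14 × 35000 + 0.06 × (-5000) + 0.78 × 112000 = 1400 + 4900 − 300 + 87360 = 93360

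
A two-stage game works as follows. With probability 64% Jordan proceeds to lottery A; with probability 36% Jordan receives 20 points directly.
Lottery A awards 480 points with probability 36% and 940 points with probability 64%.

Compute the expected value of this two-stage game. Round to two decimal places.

502.82 points

EV(A) = 0.36 × 480 + 0.64 × 940 = 172.8 + 601.6 = 774.4
Branch B: 20 (certain)
Overall = 0.64 × 774.4 + 0.36 × 20 = 495.616 + 7.2 = 502.816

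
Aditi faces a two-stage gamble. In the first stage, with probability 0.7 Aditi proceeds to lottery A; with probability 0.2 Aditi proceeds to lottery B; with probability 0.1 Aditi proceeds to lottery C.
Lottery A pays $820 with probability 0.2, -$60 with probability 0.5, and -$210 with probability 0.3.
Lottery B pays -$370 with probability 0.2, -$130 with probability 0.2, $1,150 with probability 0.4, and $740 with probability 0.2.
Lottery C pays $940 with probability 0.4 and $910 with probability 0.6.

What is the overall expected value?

$243.50

EV(A) = 0.2 × 820 + 0.5 × (-60) + 0.3 × (-210) = 164 − 30 − 63 = 71
EV(B) = 0.2 × (-370) + 0.2 × (-130) + 0.4 × 1150 + 0.2 × 740 = -74 − 26 + 460 + 148 = 508
EV(C) = 0.4 × 940 + 0.6 × 910 = 376 + 546 = 922
Overall = 0.7 × 71 + 0.2 × 508 + 0.1 × 922 = 49.7 + 101.6 + 92.2 = 243.5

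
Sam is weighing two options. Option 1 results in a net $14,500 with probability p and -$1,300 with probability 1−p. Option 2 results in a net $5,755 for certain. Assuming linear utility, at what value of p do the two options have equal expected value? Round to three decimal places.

p·14500 + (1−p)·(-1300) = 5755
15800p − 1300 = 5755
p = (5755 + 1300) / 15800

p = 0.447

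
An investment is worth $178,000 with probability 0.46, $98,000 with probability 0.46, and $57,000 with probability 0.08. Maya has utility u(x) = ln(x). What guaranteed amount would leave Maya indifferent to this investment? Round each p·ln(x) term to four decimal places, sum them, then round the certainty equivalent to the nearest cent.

E[u] = 0.46·ln(178000) + 0.46·ln(98000) + 0.08·ln(57000) = 5.5612 + 5.2867 + 0.8761 = 11.7240
CE = e^11.7240 ≈ 123500.44

$123,500.44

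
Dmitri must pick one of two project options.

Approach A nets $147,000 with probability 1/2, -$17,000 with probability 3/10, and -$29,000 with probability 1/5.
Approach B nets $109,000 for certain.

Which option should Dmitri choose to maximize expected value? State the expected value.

Approach B ($109,000)

Approach A = 1/2 × 147000 + 3/10 × (-17000) + 1/5 × (-29000) = 73500 − 5100 − 5800 = 62600
Approach B: 109000 (certain)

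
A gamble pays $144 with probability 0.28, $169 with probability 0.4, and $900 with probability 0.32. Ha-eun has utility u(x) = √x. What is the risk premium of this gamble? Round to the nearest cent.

E[u] = 0.28·√144 + 0.4·√169 + 0.32·√900 = 0.28·12 + 0.4·13 + 0.32·30 = 18.16
CE = (18.16)² = 329.7856
Risk premium = EV − CE = 395.92 − 329.7856 = 66.1344

$66.13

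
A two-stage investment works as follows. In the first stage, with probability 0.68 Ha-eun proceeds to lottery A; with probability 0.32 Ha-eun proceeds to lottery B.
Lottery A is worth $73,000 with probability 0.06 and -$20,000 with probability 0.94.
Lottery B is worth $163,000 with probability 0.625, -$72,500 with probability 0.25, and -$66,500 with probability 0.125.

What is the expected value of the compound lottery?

$14,334.40

EV(A) = 0.06 × 73000 + 0.94 × (-20000) = 4380 − 18800 = -14420
EV(B) = 0.625 × 163000 + 0.25 × (-72500) + 0.125 × (-66500) = 101875 − 18125 − 8312.5 = 75437.5
Overall = 0.68 × (-14420) + 0.32 × 75437.5 = -9805.6 + 24140 = 14334.4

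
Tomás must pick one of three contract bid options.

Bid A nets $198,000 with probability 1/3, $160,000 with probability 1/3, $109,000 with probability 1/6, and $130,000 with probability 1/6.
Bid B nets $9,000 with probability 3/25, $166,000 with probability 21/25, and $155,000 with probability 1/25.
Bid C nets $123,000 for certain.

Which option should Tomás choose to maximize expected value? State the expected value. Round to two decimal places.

Bid A ($159,166.67)

Bid A = 1/3 × 198000 + 1/3 × 160000 + 1/6 × 109000 + 1/6 × 130000 = 66000 + 53333.3333 + 18166.6667 + 21666.6667 = 159166.6667
Bid B = 3/25 × 9000 + 21/25 × 166000 + 1/25 × 155000 = 1080 + 139440 + 6200 = 146720
Bid C: 123000 (certain)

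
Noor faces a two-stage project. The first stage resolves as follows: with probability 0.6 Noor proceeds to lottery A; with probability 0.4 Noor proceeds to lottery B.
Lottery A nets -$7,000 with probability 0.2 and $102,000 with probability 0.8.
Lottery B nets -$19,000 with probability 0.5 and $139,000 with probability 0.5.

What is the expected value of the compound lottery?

$72,120

EV(A) = 0.2 × (-7000) + 0.8 × 102000 = -1400 + 81600 = 80200
EV(B) = 0.5 × (-19000) + 0.5 × 139000 = -9500 + 69500 = 60000
Overall = 0.6 × 80200 + 0.4 × 60000 = 48120 + 24000 = 72120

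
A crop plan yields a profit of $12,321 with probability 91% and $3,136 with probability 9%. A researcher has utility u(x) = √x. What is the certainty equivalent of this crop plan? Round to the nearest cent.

E[u] = 0.91·√12321 + 0.09·√3136 = 0.91·111 + 0.09·56 = 106.05
CE = (106.05)² = 11246.6025

$11,246.60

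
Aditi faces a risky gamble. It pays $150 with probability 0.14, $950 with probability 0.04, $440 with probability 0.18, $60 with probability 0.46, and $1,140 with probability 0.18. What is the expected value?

EV = 0.14 × 150 + 0.04 × 950 + 0.18 × 440 + 0.46 × 60 + 0.18 × 1140 = 21 + 38 + 79.2 + 27.6 + 205.2 = 371

$371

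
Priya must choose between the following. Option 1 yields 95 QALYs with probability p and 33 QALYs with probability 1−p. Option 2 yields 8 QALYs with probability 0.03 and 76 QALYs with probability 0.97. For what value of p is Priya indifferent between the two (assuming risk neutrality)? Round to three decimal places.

EV(Option 2) = 0.03 × 8 + 0.97 × 76 = 0.24 + 73.72 = 73.96
p·95 + (1−p)·33 = 73.96
62p + 33 = 73.96
p = (73.96 − 33) / 62

p = 0.661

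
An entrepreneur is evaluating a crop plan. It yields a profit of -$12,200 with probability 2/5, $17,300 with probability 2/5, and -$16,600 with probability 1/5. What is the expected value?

-$1,280

EV = 2/5 × (-12200) + 2/5 × 17300 + 1/5 × (-16600) = -4880 + 6920 − 3320 = -1280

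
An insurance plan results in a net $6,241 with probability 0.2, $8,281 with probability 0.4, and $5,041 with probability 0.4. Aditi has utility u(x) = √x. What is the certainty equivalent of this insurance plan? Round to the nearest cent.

E[u] = 0.2·√6241 + 0.4·√8281 + 0.4·√5041 = 0.2·79 + 0.4·91 + 0.4·71 = 80.6
CE = (80.6)² = 6496.36

$6,496.36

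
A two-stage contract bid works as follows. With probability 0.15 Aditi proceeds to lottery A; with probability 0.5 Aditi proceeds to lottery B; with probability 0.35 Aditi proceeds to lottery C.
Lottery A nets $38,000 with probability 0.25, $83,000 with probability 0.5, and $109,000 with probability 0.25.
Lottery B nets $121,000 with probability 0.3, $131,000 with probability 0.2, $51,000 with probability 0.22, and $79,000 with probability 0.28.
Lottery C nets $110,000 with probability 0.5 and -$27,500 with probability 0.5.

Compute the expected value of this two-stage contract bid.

$74,095

EV(A) = 0.25 × 38000 + 0.5 × 83000 + 0.25 × 109000 = 9500 + 41500 + 27250 = 78250
EV(B) = 0.3 × 121000 + 0.2 × 131000 + 0.22 × 51000 + 0.28 × 79000 = 36300 + 26200 + 11220 + 22120 = 95840
EV(C) = 0.5 × 110000 + 0.5 × (-27500) = 55000 − 13750 = 41250
Overall = 0.15 × 78250 + 0.5 × 95840 + 0.35 × 41250 = 11737.5 + 47920 + 14437.5 = 74095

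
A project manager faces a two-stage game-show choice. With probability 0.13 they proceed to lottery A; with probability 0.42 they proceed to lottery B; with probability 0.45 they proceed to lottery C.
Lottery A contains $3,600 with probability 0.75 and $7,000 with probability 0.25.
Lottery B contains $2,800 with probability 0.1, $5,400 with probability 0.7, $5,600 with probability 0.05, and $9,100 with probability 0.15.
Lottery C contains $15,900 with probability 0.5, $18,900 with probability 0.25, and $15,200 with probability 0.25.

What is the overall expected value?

$10,388.35

EV(A) = 0.75 × 3600 + 0.25 × 7000 = 2700 + 1750 = 4450
EV(B) = 0.1 × 2800 + 0.7 × 5400 + 0.05 × 5600 + 0.15 × 9100 = 280 + 3780 + 280 + 1365 = 5705
EV(C) = 0.5 × 15900 + 0.25 × 18900 + 0.25 × 15200 = 7950 + 4725 + 3800 = 16475
Overall = 0.13 × 4450 + 0.42 × 5705 + 0.45 × 16475 = 578.5 + 2396.1 + 7413.75 = 10388.35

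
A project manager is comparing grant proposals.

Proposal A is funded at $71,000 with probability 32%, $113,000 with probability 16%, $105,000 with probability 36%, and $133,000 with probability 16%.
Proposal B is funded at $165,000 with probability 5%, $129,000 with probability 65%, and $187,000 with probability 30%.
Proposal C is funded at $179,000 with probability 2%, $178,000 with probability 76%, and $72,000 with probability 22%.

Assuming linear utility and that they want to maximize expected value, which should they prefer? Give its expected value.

Proposal C ($154,700)

Proposal A = 0.32 × 71000 + 0.16 × 113000 + 0.36 × 105000 + 0.16 × 133000 = 22720 + 18080 + 37800 + 21280 = 99880
Proposal B = 0.05 × 165000 + 0.65 × 129000 + 0.3 × 187000 = 8250 + 83850 + 56100 = 148200
Proposal C = 0.02 × 179000 + 0.76 × 178000 + 0.22 × 72000 = 3580 + 135280 + 15840 = 154700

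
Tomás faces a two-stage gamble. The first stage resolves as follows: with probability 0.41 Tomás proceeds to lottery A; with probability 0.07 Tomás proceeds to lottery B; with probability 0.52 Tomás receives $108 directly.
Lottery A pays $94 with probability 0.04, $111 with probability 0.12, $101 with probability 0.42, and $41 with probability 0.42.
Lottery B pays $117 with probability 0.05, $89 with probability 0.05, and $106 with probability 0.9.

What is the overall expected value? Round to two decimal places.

EV(A) = 0.04 × 94 + 0.12 × 111 + 0.42 × 101 + 0.42 × 41 = 3.76 + 13.32 + 42.42 + 17.22 = 76.72
EV(B) = 0.05 × 117 + 0.05 × 89 + 0.9 × 106 = 5.85 + 4.45 + 95.4 = 105.7
Branch C: 108 (certain)
Overall = 0.41 × 76.72 + 0.07 × 105.7 + 0.52 × 108 = 31.4552 + 7.399 + 56.16 = 95.0142

$95.01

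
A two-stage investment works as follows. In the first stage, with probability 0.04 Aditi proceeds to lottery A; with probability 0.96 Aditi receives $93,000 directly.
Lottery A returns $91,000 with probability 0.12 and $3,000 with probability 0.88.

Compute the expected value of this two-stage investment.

EV(A) = 0.12 × 91000 + 0.88 × 3000 = 10920 + 2640 = 13560
Branch B: 93000 (certain)
Overall = 0.04 × 13560 + 0.96 × 93000 = 542.4 + 89280 = 89822.4

$89,822.40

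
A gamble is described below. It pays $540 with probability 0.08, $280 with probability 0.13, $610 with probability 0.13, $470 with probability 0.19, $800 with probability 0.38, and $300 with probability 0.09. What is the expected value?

$579.20

EV = 0.08 × 540 + 0.13 × 280 + 0.13 × 610 + 0.19 × 470 + 0.38 × 800 + 0.09 × 300 = 43.2 + 36.4 + 79.3 + 89.3 + 304 + 27 = 579.2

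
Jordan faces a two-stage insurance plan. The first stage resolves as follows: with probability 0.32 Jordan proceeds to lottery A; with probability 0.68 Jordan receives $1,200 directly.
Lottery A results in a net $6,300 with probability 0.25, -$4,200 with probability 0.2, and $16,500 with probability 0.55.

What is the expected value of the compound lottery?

$3,955.20

EV(A) = 0.25 × 6300 + 0.2 × (-4200) + 0.55 × 16500 = 1575 − 840 + 9075 = 9810
Branch B: 1200 (certain)
Overall = 0.32 × 9810 + 0.68 × 1200 = 3139.2 + 816 = 3955.2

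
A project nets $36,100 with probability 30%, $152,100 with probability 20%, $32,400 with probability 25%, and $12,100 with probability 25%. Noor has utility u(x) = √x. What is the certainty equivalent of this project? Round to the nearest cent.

E[u] = 0.3·√36100 + 0.2·√152100 + 0.25·√32400 + 0.25·√12100 = 0.3·190 + 0.2·390 + 0.25·180 + 0.25·110 = 207.5
CE = (207.5)² = 43056.25

$43,056.25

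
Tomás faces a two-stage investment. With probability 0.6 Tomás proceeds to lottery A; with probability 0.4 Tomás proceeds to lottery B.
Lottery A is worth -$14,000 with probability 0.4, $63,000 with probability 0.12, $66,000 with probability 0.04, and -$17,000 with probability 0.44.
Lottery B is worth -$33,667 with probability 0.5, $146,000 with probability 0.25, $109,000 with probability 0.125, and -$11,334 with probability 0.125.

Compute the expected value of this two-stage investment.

EV(A) = 0.4 × (-14000) + 0.12 × 63000 + 0.04 × 66000 + 0.44 × (-17000) = -5600 + 7560 + 2640 − 7480 = -2880
EV(B) = 0.5 × (-33667) + 0.25 × 146000 + 0.125 × 109000 + 0.125 × (-11334) = -16833.5 + 36500 + 13625 − 1416.75 = 31874.75
Overall = 0.6 × (-2880) + 0.4 × 31874.75 = -1728 + 12749.9 = 11021.9

$11,021.90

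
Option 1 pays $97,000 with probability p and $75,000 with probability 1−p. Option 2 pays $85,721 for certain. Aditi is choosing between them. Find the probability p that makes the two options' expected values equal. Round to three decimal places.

p·97000 + (1−p)·75000 = 85721
22000p + 75000 = 85721
p = (85721 − 75000) / 22000

p = 0.487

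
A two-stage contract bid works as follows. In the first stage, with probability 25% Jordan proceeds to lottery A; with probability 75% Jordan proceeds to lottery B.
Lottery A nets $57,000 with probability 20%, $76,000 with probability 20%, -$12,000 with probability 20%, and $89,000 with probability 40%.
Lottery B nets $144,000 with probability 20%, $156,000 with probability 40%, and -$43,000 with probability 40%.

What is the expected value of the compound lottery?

$70,450

EV(A) = 0.2 × 57000 + 0.2 × 76000 + 0.2 × (-12000) + 0.4 × 89000 = 11400 + 15200 − 2400 + 35600 = 59800
EV(B) = 0.2 × 144000 + 0.4 × 156000 + 0.4 × (-43000) = 28800 + 62400 − 17200 = 74000
Overall = 0.25 × 59800 + 0.75 × 74000 = 14950 + 55500 = 70450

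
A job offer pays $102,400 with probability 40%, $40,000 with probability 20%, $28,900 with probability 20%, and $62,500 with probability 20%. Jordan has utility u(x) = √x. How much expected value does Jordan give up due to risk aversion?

$3,736

E[u] = 0.4·√102400 + 0.2·√40000 + 0.2·√28900 + 0.2·√62500 = 0.4·320 + 0.2·200 + 0.2·170 + 0.2·250 = 252
CE = (252)² = 63504
Risk premium = EV − CE = 67240 − 63504 = 3736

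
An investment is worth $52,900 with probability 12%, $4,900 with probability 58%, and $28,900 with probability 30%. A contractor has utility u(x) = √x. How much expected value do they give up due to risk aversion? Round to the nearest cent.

$3,651.36

E[u] = 0.12·√52900 + 0.58·√4900 + 0.3·√28900 = 0.12·230 + 0.58·70 + 0.3·170 = 119.2
CE = (119.2)² = 14208.64
Risk premium = EV − CE = 17860 − 14208.64 = 3651.36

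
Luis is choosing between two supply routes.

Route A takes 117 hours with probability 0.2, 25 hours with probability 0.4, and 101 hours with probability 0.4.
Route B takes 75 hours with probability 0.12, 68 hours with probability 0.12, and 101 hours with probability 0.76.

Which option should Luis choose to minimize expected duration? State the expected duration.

Route A = 0.2 × 117 + 0.4 × 25 + 0.4 × 101 = 23.4 + 10 + 40.4 = 73.8
Route B = 0.12 × 75 + 0.12 × 68 + 0.76 × 101 = 9 + 8.16 + 76.76 = 93.92

Route A (73.8 hours)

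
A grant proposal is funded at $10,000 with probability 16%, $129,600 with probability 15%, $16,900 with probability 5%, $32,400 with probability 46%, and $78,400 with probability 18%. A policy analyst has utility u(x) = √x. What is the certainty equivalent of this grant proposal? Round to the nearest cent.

$43,974.09

E[u] = 0.16·√10000 + 0.15·√129600 + 0.05·√16900 + 0.46·√32400 + 0.18·√78400 = 0.16·100 + 0.15·360 + 0.05·130 + 0.46·180 + 0.18·280 = 209.7
CE = (209.7)² = 43974.09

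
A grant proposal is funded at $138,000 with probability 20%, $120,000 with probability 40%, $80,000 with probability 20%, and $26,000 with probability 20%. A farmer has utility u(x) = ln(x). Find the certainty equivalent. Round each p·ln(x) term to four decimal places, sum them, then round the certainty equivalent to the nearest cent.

E[u] = 0.2·ln(138000) + 0.4·ln(120000) + 0.2·ln(80000) + 0.2·ln(26000) = 2.3670 + 4.6781 + 2.2580 + 2.0332 = 11.3363
CE = e^11.3363 ≈ 83809.36

$83,809.36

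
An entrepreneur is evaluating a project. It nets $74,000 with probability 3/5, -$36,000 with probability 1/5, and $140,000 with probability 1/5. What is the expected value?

$65,200

EV = 3/5 × 74000 + 1/5 × (-36000) + 1/5 × 140000 = 44400 − 7200 + 28000 = 65200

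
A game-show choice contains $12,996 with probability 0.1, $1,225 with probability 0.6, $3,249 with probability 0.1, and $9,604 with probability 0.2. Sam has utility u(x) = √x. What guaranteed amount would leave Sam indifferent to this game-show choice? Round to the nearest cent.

E[u] = 0.1·√12996 + 0.6·√1225 + 0.1·√3249 + 0.2·√9604 = 0.1·114 + 0.6·35 + 0.1·57 + 0.2·98 = 57.7
CE = (57.7)² = 3329.29

$3,329.29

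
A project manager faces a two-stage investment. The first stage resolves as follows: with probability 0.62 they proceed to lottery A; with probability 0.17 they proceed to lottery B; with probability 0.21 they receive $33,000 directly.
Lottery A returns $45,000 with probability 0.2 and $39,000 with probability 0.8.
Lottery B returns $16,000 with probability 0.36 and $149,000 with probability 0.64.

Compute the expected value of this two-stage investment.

EV(A) = 0.2 × 45000 + 0.8 × 39000 = 9000 + 31200 = 40200
EV(B) = 0.36 × 16000 + 0.64 × 149000 = 5760 + 95360 = 101120
Branch C: 33000 (certain)
Overall = 0.62 × 40200 + 0.17 × 101120 + 0.21 × 33000 = 24924 + 17190.4 + 6930 = 49044.4

$49,044.40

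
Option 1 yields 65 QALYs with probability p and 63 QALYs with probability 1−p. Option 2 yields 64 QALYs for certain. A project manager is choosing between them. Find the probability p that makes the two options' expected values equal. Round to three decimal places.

p·65 + (1−p)·63 = 64
2p + 63 = 64
p = (64 − 63) / 2

p = 0.500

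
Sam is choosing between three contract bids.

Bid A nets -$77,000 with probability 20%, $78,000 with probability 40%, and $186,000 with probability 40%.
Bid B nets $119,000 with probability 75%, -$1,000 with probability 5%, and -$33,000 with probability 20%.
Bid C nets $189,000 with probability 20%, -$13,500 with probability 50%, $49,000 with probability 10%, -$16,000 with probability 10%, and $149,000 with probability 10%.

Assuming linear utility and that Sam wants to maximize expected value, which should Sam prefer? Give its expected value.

Bid A ($90,200)

Bid A = 0.2 × (-77000) + 0.4 × 78000 + 0.4 × 186000 = -15400 + 31200 + 74400 = 90200
Bid B = 0.75 × 119000 + 0.05 × (-1000) + 0.2 × (-33000) = 89250 − 50 − 6600 = 82600
Bid C = 0.2 × 189000 + 0.5 × (-13500) + 0.1 × 49000 + 0.1 × (-16000) + 0.1 × 149000 = 37800 − 6750 + 4900 − 1600 + 14900 = 49250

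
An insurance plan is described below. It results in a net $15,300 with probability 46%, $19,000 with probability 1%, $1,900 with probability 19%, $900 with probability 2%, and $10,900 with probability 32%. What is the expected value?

EV = 0.46 × 15300 + 0.01 × 19000 + 0.19 × 1900 + 0.02 × 900 + 0.32 × 10900 = 7038 + 190 + 361 + 18 + 3488 = 11095

$11,095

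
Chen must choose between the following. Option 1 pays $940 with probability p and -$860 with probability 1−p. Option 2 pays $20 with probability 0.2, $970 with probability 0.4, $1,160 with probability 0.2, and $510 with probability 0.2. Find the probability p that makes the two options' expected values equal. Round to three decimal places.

p = 0.881

EV(Option 2) = 0.2 × 20 + 0.4 × 970 + 0.2 × 1160 + 0.2 × 510 = 4 + 388 + 232 + 102 = 726
p·940 + (1−p)·(-860) = 726
1800p − 860 = 726
p = (726 + 860) / 1800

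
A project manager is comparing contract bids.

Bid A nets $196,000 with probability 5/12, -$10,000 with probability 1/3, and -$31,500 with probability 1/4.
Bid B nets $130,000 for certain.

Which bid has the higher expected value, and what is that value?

Bid B ($130,000)

Bid A = 5/12 × 196000 + 1/3 × (-10000) + 1/4 × (-31500) = 81666.6667 − 3333.3333 − 7875 = 70458.3333
Bid B: 130000 (certain)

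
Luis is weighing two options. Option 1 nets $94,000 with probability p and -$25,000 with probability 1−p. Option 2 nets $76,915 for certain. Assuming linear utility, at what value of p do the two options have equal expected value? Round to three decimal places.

p·94000 + (1−p)·(-25000) = 76915
119000p − 25000 = 76915
p = (76915 + 25000) / 119000

p = 0.856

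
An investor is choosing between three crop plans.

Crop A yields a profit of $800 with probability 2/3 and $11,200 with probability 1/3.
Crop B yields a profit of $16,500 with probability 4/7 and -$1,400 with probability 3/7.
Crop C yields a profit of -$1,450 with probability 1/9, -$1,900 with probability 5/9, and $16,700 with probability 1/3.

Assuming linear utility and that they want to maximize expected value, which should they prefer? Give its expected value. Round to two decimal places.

Crop B ($8,828.57)

Crop A = 2/3 × 800 + 1/3 × 11200 = 533.3333 + 3733.3333 = 4266.6667
Crop B = 4/7 × 16500 + 3/7 × (-1400) = 9428.5714 − 600 = 8828.5714
Crop C = 1/9 × (-1450) + 5/9 × (-1900) + 1/3 × 16700 = -161.1111 − 1055.5556 + 5566.6667 = 4350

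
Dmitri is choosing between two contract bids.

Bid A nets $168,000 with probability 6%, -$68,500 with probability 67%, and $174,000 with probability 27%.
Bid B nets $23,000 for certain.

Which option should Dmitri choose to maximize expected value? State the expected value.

Bid B ($23,000)

Bid A = 0.06 × 168000 + 0.67 × (-68500) + 0.27 × 174000 = 10080 − 45895 + 46980 = 11165
Bid B: 23000 (certain)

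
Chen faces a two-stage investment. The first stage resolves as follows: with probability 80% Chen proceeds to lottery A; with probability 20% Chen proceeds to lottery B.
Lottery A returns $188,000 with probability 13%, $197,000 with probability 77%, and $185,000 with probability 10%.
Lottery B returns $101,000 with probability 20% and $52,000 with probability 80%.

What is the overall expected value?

EV(A) = 0.13 × 188000 + 0.77 × 197000 + 0.1 × 185000 = 24440 + 151690 + 18500 = 194630
EV(B) = 0.2 × 101000 + 0.8 × 52000 = 20200 + 41600 = 61800
Overall = 0.8 × 194630 + 0.2 × 61800 = 155704 + 12360 = 168064

$168,064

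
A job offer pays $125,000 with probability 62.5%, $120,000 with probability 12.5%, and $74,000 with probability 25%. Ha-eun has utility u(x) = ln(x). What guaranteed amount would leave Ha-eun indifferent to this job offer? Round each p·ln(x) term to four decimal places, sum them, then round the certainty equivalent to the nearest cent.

$109,086.89

E[u] = 0.625·ln(125000) + 0.125·ln(120000) + 0.25·ln(74000) = 7.3350 + 1.4619 + 2.8030 = 11.5999
CE = e^11.5999 ≈ 109086.89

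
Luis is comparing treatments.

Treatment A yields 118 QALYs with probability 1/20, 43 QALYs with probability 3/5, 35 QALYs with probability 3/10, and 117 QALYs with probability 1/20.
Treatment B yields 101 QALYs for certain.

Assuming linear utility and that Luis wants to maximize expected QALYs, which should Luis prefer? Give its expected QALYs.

Treatment B (101 QALYs)

Treatment A = 1/20 × 118 + 3/5 × 43 + 3/10 × 35 + 1/20 × 117 = 5.9 + 25.8 + 10.5 + 5.85 = 48.05
Treatment B: 101 (certain)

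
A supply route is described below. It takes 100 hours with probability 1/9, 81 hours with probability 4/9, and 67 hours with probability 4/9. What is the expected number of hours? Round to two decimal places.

EV = 1/9 × 100 + 4/9 × 81 + 4/9 × 67 = 11.1111 + 36 + 29.7778 = 76.8889

76.89 hours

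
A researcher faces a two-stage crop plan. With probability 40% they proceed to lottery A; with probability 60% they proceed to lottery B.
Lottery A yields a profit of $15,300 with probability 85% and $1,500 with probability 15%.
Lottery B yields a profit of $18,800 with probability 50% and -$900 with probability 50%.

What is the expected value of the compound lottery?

$10,662

EV(A) = 0.85 × 15300 + 0.15 × 1500 = 13005 + 225 = 13230
EV(B) = 0.5 × 18800 + 0.5 × (-900) = 9400 − 450 = 8950
Overall = 0.4 × 13230 + 0.6 × 8950 = 5292 + 5370 = 10662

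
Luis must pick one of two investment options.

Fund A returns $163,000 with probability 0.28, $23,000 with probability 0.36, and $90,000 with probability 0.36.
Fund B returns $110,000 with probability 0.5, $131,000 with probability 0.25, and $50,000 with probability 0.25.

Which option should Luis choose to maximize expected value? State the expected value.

Fund B ($100,250)

Fund A = 0.28 × 163000 + 0.36 × 23000 + 0.36 × 90000 = 45640 + 8280 + 32400 = 86320
Fund B = 0.5 × 110000 + 0.25 × 131000 + 0.25 × 50000 = 55000 + 32750 + 12500 = 100250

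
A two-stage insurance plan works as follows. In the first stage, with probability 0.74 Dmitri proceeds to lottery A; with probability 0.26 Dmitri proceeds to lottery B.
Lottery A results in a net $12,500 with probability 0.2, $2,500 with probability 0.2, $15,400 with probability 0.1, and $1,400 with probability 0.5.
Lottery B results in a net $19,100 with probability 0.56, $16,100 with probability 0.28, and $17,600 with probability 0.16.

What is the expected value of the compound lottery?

EV(A) = 0.2 × 12500 + 0.2 × 2500 + 0.1 × 15400 + 0.5 × 1400 = 2500 + 500 + 1540 + 700 = 5240
EV(B) = 0.56 × 19100 + 0.28 × 16100 + 0.16 × 17600 = 10696 + 4508 + 2816 = 18020
Overall = 0.74 × 5240 + 0.26 × 18020 = 3877.6 + 4685.2 = 8562.8

$8,562.80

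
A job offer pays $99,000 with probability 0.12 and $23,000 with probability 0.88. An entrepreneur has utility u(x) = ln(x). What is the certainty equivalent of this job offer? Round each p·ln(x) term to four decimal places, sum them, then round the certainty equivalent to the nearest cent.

E[u] = 0.12·ln(99000) + 0.88·ln(23000) = 1.3803 + 8.8381 = 10.2184
CE = e^10.2184 ≈ 27402.79

$27,402.79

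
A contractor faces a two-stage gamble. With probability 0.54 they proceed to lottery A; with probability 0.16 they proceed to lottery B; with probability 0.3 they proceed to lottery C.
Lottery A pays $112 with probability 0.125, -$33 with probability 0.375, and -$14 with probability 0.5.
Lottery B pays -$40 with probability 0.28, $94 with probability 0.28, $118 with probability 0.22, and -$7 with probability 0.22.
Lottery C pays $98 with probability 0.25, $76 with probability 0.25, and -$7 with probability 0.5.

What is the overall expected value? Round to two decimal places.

EV(A) = 0.125 × 112 + 0.375 × (-33) + 0.5 × (-14) = 14 − 12.375 − 7 = -5.375
EV(B) = 0.28 × (-40) + 0.28 × 94 + 0.22 × 118 + 0.22 × (-7) = -11.2 + 26.32 + 25.96 − 1.54 = 39.54
EV(C) = 0.25 × 98 + 0.25 × 76 + 0.5 × (-7) = 24.5 + 19 − 3.5 = 40
Overall = 0.54 × (-5.375) + 0.16 × 39.54 + 0.3 × 40 = -2.9025 + 6.3264 + 12 = 15.4239

$15.42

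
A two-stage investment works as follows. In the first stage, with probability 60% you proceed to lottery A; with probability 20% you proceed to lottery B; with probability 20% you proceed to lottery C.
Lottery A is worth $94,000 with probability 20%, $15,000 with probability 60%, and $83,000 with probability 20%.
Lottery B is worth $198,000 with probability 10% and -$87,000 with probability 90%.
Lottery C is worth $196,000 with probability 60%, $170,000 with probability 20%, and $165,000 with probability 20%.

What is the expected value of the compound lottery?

EV(A) = 0.2 × 94000 + 0.6 × 15000 + 0.2 × 83000 = 18800 + 9000 + 16600 = 44400
EV(B) = 0.1 × 198000 + 0.9 × (-87000) = 19800 − 78300 = -58500
EV(C) = 0.6 × 196000 + 0.2 × 170000 + 0.2 × 165000 = 117600 + 34000 + 33000 = 184600
Overall = 0.6 × 44400 + 0.2 × (-58500) + 0.2 × 184600 = 26640 − 11700 + 36920 = 51860

$51,860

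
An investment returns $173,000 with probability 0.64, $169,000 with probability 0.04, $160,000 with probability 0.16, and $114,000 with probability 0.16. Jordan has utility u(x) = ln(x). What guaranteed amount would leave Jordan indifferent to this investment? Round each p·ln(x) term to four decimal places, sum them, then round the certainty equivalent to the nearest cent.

$159,675.67

E[u] = 0.64·ln(173000) + 0.04·ln(169000) + 0.16·ln(160000) + 0.16·ln(114000) = 7.7191 + 0.4815 + 1.9173 + 1.8630 = 11.9809
CE = e^11.9809 ≈ 159675.67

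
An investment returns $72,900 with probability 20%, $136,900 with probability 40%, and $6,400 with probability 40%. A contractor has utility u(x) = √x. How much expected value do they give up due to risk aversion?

E[u] = 0.2·√72900 + 0.4·√136900 + 0.4·√6400 = 0.2·270 + 0.4·370 + 0.4·80 = 234
CE = (234)² = 54756
Risk premium = EV − CE = 71900 − 54756 = 17144

$17,144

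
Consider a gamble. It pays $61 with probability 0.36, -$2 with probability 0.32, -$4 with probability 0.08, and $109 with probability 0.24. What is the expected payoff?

$47.16

EV = 0.36 × 61 + 0.32 × (-2) + 0.08 × (-4) + 0.24 × 109 = 21.96 − 0.64 − 0.32 + 26.16 = 47.16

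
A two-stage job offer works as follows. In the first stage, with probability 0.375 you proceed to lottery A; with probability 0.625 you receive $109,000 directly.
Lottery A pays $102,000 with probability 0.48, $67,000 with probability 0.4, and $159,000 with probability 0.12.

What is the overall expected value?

$103,690

EV(A) = 0.48 × 102000 + 0.4 × 67000 + 0.12 × 159000 = 48960 + 26800 + 19080 = 94840
Branch B: 109000 (certain)
Overall = 0.375 × 94840 + 0.625 × 109000 = 35565 + 68125 = 103690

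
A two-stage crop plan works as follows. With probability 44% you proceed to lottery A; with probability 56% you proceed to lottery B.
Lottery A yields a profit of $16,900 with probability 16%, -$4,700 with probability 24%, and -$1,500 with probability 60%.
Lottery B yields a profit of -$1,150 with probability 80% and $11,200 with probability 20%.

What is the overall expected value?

$1,036.64

EV(A) = 0.16 × 16900 + 0.24 × (-4700) + 0.6 × (-1500) = 2704 − 1128 − 900 = 676
EV(B) = 0.8 × (-1150) + 0.2 × 11200 = -920 + 2240 = 1320
Overall = 0.44 × 676 + 0.56 × 1320 = 297.44 + 739.2 = 1036.64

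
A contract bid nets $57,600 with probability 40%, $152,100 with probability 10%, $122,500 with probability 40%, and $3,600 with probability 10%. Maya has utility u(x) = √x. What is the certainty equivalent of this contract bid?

E[u] = 0.4·√57600 + 0.1·√152100 + 0.4·√122500 + 0.1·√3600 = 0.4·240 + 0.1·390 + 0.4·350 + 0.1·60 = 281
CE = (281)² = 78961

$78,961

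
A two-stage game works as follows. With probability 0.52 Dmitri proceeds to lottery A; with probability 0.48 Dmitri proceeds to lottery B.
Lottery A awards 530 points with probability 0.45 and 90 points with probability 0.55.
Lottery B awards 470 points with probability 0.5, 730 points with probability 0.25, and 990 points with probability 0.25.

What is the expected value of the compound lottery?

468.96 points

EV(A) = 0.45 × 530 + 0.55 × 90 = 238.5 + 49.5 = 288
EV(B) = 0.5 × 470 + 0.25 × 730 + 0.25 × 990 = 235 + 182.5 + 247.5 = 665
Overall = 0.52 × 288 + 0.48 × 665 = 149.76 + 319.2 = 468.96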